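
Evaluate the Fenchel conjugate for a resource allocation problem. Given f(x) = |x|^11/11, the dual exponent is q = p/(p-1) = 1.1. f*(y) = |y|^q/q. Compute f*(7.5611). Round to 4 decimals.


The conjugate exponent q satisfies 1/p + 1/q = 1.
p = 11, so q = 11/(11 - 1) = 1.1
|y|^q = 7.5611^1.1 = 9.2564
f*(7.5611) = 9.2564 / 1.1 = 8.4149


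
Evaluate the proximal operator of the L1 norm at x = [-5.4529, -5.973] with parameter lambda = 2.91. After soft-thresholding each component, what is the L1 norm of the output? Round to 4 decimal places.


Soft-thresholding with lambda = 2.91:
prox(-5.4529) = sign(-5.4529)*max(|-5.4529| - 2.91, 0) = -2.5429
prox(-5.973) = sign(-5.973)*max(|-5.973| - 2.91, 0) = -3.063
prox(x) = [-2.5429, -3.063]
||prox(x)||_1 = 2.5429 + 3.063 = 5.6059


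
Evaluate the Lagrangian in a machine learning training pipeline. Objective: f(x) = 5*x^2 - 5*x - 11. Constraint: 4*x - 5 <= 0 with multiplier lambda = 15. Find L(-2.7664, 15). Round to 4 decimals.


Step 1: Evaluate f(x).
f(-2.7664) = 5*(-2.7664)^2 - 5*(-2.7664) - 11 = 41.0968
Step 2: Evaluate g(x).
g(-2.7664) = 4*-2.7664 - 5 = -16.0656
Step 3: Compute Lagrangian.
L = 41.0968 + 15*-16.0656 = -199.8872


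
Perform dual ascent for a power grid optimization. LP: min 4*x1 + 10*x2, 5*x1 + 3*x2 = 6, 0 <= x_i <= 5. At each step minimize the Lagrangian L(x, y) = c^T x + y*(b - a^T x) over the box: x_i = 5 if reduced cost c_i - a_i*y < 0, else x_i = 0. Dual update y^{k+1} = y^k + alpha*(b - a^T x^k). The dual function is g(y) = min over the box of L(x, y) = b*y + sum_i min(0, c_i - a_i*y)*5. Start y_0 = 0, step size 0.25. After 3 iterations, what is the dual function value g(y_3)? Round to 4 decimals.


Dual ascent for LP: min 4*x1 + 10*x2, 5*x1 + 3*x2 = 6, 0 <= x_i <= 5
Step 1: y^k = 0.0, reduced costs: (4.0, 10.0)
  x^k = (0.0, 0.0), subgradient = b - a^T x = 6.0
  y^{k+1} = 0.0 + 0.25*6.0 = 1.5
Step 2: y^k = 1.5, reduced costs: (-3.5, 5.5)
  x^k = (5.0, 0.0), subgradient = b - a^T x = -19.0
  y^{k+1} = 1.5 + 0.25*-19.0 = -3.25
Step 3: y^k = -3.25, reduced costs: (20.25, 19.75)
  x^k = (0.0, 0.0), subgradient = b - a^T x = 6.0
  y^{k+1} = -3.25 + 0.25*6.0 = -1.75
Dual objective at y_3 = -1.75: reduced costs (12.75, 15.25), box minimizer x = (0.0, 0.0)
g(y_3) = b*y + (c1 - a1*y)*x1 + (c2 - a2*y)*x2 = 6*(-1.75) + 12.75*0.0 + 15.25*0.0 = -10.5 + 0.0 + 0.0 = -10.5


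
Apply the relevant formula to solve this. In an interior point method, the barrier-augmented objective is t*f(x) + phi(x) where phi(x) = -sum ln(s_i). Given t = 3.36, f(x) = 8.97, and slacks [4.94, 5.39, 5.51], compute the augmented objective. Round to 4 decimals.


Step 1: Compute log-barrier.
ln values: [1.5974, 1.6845, 1.7066]
phi = -(1.5974 + 1.6845 + 1.7066) = -4.9885
Step 2: Compute augmented objective.
t*f(x) = 3.36*8.97 = 30.1392
Total = 30.1392 - 4.9885 = 25.1507


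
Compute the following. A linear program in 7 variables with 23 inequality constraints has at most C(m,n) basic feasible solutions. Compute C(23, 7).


Each vertex corresponds to some choice of n active constraints out of m, so the number of vertices is at most C(m, n) = m! / (n!(m-n)!).
m = 23, n = 7
Numerator: 23 * 22 * 21 * 20 * 19 * 18 * 17
Denominator: 7! = 5040
C(23, 7) = 245157


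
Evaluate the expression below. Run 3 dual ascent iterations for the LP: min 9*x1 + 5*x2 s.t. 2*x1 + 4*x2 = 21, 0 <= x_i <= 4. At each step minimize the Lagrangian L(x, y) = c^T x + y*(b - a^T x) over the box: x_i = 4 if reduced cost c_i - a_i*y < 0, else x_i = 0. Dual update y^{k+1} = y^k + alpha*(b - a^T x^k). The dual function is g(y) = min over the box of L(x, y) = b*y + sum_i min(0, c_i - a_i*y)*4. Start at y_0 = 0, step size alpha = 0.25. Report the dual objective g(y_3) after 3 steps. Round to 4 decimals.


Dual ascent for LP: min 9*x1 + 5*x2, 2*x1 + 4*x2 = 21, 0 <= x_i <= 4
Step 1: y^k = 0.0, reduced costs: (9.0, 5.0)
  x^k = (0.0, 0.0), subgradient = b - a^T x = 21.0
  y^{k+1} = 0.0 + 0.25*21.0 = 5.25
Step 2: y^k = 5.25, reduced costs: (-1.5, -16.0)
  x^k = (4.0, 4.0), subgradient = b - a^T x = -3.0
  y^{k+1} = 5.25 + 0.25*-3.0 = 4.5
Step 3: y^k = 4.5, reduced costs: (0.0, -13.0)
  x^k = (0.0, 4.0), subgradient = b - a^T x = 5.0
  y^{k+1} = 4.5 + 0.25*5.0 = 5.75
Dual objective at y_3 = 5.75: reduced costs (-2.5, -18.0), box minimizer x = (4.0, 4.0)
g(y_3) = b*y + (c1 - a1*y)*x1 + (c2 - a2*y)*x2 = 21*5.75 + (-2.5)*4.0 + (-18.0)*4.0 = 120.75 - 10.0 - 72.0 = 38.75


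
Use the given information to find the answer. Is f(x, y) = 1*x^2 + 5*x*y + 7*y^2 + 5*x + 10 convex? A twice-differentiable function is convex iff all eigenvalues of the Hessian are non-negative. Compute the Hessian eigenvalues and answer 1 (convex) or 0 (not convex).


The Hessian of f(x,y) = 1*x^2 + 5*x*y + 7*y^2 + 5*x + 10 is:
H = [[2, 5], [5, 14]]
Trace = 2 + 14 = 16
Determinant = 2*14 - (5)^2 = 3
Discriminant = (16)^2 - 4*3 = 244.0
Eigenvalues: lambda_1 = 0.1898, lambda_2 = 15.8102
The function is convex.

1


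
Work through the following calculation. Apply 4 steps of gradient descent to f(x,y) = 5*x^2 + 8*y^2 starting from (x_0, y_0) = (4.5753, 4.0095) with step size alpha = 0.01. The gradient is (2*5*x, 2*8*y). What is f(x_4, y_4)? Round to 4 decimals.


Gradient descent on f(x,y) = 5*x^2 + 8*y^2.
Starting point: (4.5753, 4.0095), alpha = 0.01
Step 1: grad_x = 2*5*4.5753 = 45.753, grad_y = 2*8*4.0095 = 64.152
  x_1 = 4.5753 - 0.01*45.753 = 4.1178
  y_1 = 4.0095 - 0.01*64.152 = 3.368
Step 2: grad_x = 2*5*4.1178 = 41.1777, grad_y = 2*8*3.368 = 53.8877
  x_2 = 4.1178 - 0.01*41.1777 = 3.706
  y_2 = 3.368 - 0.01*53.8877 = 2.8291
Step 3: grad_x = 2*5*3.706 = 37.0599, grad_y = 2*8*2.8291 = 45.2657
  x_3 = 3.706 - 0.01*37.0599 = 3.3354
  y_3 = 2.8291 - 0.01*45.2657 = 2.3764
Step 4: grad_x = 2*5*3.3354 = 33.3539, grad_y = 2*8*2.3764 = 38.0231
  x_4 = 3.3354 - 0.01*33.3539 = 3.0019
  y_4 = 2.3764 - 0.01*38.0231 = 1.9962
f(3.0019, 1.9962) = 5*3.0019^2 + 8*1.9962^2 = 76.9346


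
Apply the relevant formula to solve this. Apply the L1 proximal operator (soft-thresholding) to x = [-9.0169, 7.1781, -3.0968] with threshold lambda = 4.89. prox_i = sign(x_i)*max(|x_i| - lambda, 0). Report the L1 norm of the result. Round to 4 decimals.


Soft-thresholding with lambda = 4.89:
prox(-9.0169) = sign(-9.0169)*max(|-9.0169| - 4.89, 0) = -4.1269
prox(7.1781) = sign(7.1781)*max(|7.1781| - 4.89, 0) = 2.2881
prox(-3.0968) = sign(-3.0968)*max(|-3.0968| - 4.89, 0) = 0.0
prox(x) = [-4.1269, 2.2881, 0.0]
||prox(x)||_1 = 4.1269 + 2.2881 + 0.0 = 6.415


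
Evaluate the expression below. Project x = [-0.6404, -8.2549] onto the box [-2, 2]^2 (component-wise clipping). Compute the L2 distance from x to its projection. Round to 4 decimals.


Project each component onto [-2, 2].
clip(-0.6404) = -0.6404, clip(-8.2549) = -2.0
Projection = [-0.6404, -2.0]
Squared diffs: [0.0, 39.1238]
Distance = sqrt(39.1238) = 6.2549


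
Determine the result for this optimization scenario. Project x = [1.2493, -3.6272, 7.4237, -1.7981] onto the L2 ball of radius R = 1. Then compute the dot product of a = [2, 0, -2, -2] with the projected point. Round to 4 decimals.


Step 1: Compute ||x|| (intermediates to 6 decimals).
||x|| = sqrt(1.2493^2 + (-3.6272)^2 + 7.4237^2 + (-1.7981)^2) = 8.54762
Step 2: Project.
Since ||x|| > R, scale = R/||x|| = 1/8.54762 = 0.116992, proj(x) = scale * x
proj(x) = [0.146158, -0.424353, 0.868514, -0.210363]
Step 3: Dot product.
a^T * proj(x) = 2*0.146158 + 0*(-0.424353) - 2*0.868514 - 2*(-0.210363) = -1.024


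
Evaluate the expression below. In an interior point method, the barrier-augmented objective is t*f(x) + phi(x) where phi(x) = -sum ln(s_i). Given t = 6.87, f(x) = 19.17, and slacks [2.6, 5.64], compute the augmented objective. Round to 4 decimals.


Step 1: Compute log-barrier.
ln values: [0.9555, 1.7299]
phi = -(0.9555 + 1.7299) = -2.6854
Step 2: Compute augmented objective.
t*f(x) = 6.87*19.17 = 131.6979
Total = 131.6979 - 2.6854 = 129.0125


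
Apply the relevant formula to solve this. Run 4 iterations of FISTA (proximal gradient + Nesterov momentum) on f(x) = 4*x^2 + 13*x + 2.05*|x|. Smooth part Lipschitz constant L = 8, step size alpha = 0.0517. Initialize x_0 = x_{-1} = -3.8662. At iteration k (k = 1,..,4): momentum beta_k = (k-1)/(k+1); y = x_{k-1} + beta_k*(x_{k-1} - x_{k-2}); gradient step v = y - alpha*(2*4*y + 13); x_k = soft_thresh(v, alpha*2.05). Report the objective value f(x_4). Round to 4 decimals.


FISTA on f(x) = 4*x^2 + 13*x + 2.05*|x|
L = 8, alpha = 0.0517
Iteration 1: beta = 0.0, y = -3.8662 + 0.0*(-3.8662 + 3.8662) = -3.8662
  grad(y) = -17.9296, v = y - alpha*grad = -2.9392
  prox(v) = soft_thresh(-2.9392, 0.106) = -2.8333
Iteration 2: beta = 0.3333, y = -2.8333 + 0.3333*(-2.8333 + 3.8662) = -2.4889
  grad(y) = -6.9115, v = y - alpha*grad = -2.1316
  prox(v) = soft_thresh(-2.1316, 0.106) = -2.0256
Iteration 3: beta = 0.5, y = -2.0256 + 0.5*(-2.0256 + 2.8333) = -1.6218
  grad(y) = 0.0255, v = y - alpha*grad = -1.6231
  prox(v) = soft_thresh(-1.6231, 0.106) = -1.5171
Iteration 4: beta = 0.6, y = -1.5171 + 0.6*(-1.5171 + 2.0256) = -1.2121
  grad(y) = 3.3035, v = y - alpha*grad = -1.3829
  prox(v) = soft_thresh(-1.3829, 0.106) = -1.2769
f(x_4) = 4*(-1.2769)^2 + 13*(-1.2769) + 2.05*|-1.2769| = -7.4601


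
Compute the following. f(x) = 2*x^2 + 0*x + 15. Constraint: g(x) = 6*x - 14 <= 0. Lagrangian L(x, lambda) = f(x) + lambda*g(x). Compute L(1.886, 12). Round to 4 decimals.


Step 1: Evaluate f(x).
f(1.886) = 2*1.886^2 + 0*1.886 + 15 = 22.114
Step 2: Evaluate g(x).
g(1.886) = 6*1.886 - 14 = -2.684
Step 3: Compute Lagrangian.
L = 22.114 + 12*-2.684 = -10.094


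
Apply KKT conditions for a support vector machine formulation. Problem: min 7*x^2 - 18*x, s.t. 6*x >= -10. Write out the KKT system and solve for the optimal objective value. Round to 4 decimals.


Step 1: Try lambda = 0 (constraint inactive).
Stationarity: 2*7*x - 18 = 0
x* = 18/(2*7) = 9/7 = 1.2857 (rounded; the exact value 9/7 is used below)
Check constraint: 6*1.2857 = 7.7142 >= -10 -- satisfied.
Step 2: Compute optimal value.
f(x*) = 7*(9/7)^2 - 18*(9/7) = -11.5714


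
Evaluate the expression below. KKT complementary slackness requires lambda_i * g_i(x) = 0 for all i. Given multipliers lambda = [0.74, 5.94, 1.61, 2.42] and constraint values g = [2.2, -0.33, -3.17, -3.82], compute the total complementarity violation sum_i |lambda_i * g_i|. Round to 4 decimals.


KKT complementary slackness check:
lambda_1 * g_1 = 0.74 * 2.2 = 1.628
lambda_2 * g_2 = 5.94 * -0.33 = -1.9602
lambda_3 * g_3 = 1.61 * -3.17 = -5.1037
lambda_4 * g_4 = 2.42 * -3.82 = -9.2444
Total violation = 1.628 + 1.9602 + 5.1037 + 9.2444 = 17.9363


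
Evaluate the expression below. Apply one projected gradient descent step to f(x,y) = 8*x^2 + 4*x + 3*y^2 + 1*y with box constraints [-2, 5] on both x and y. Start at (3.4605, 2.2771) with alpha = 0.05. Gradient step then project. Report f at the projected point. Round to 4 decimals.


Step 1: Compute gradient at (3.4605, 2.2771).
grad_x = 2*8*3.4605 + 4 = 59.368
grad_y = 2*3*2.2771 + 1 = 14.6626
Step 2: Gradient step.
x_raw = 3.4605 - 0.05*59.368 = 0.4921
y_raw = 2.2771 - 0.05*14.6626 = 1.544
Step 3: Project onto [-2, 5].
x_proj = clip(0.4921) = 0.4921
y_proj = clip(1.544) = 1.544
Step 4: Evaluate f.
f(0.4921, 1.544) = 12.6012


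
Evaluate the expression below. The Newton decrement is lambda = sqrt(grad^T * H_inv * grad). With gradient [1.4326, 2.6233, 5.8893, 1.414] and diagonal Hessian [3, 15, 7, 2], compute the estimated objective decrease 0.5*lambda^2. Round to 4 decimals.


Step 1: H is diagonal, so H^(-1) * g = [0.4775, 0.1749, 0.8413, 0.707].
Step 2: g^T H^(-1) g = sum_i g_i^2 / H_ii
  = (1.4326)^2/3 + (2.6233)^2/15 + (5.8893)^2/7 + (1.414)^2/2
  = 0.6841 + 0.4588 + 4.9548 + 0.9997 = 7.0974
Step 3: Objective decrease = 0.5 * g^T H^(-1) g = 3.5487


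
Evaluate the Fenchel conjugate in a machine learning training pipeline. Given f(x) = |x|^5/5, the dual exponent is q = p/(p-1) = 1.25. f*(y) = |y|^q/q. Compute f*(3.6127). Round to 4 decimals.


The conjugate exponent q satisfies 1/p + 1/q = 1.
p = 5, so q = 5/(5 - 1) = 1.25
|y|^q = 3.6127^1.25 = 4.9807
f*(3.6127) = 4.9807 / 1.25 = 3.9846


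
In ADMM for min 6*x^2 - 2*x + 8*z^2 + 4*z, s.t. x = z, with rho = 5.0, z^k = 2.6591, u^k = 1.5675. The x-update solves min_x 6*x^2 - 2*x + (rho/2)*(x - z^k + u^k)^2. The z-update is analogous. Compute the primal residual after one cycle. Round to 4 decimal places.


ADMM iteration with rho = 5.0, z^k = 2.6591, u^k = 1.5675
Step 1: x-update.
Minimize 6*x^2 - 2*x + (5.0/2)*(x - 2.6591 + 1.5675)^2
FOC: (2*6 + 5.0)*x = 2 + 5.0*(2.6591 - 1.5675)
x^{k+1} = 0.4387
Step 2: z-update.
Minimize 8*z^2 + 4*z + (5.0/2)*(0.4387 - z + 1.5675)^2
FOC: (2*8 + 5.0)*z = -4 + 5.0*(0.4387 + 1.5675)
z^{k+1} = 0.2872
Step 3: u-update.
u^{k+1} = 1.5675 + 0.4387 - 0.2872 = 1.719
Step 4: Primal residual = |0.4387 - 0.2872| = 0.1515


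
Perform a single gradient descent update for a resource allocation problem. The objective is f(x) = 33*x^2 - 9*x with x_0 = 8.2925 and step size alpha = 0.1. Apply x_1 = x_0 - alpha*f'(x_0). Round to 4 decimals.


We compute the gradient at x_0 and apply the update.
f'(x) = 66*x - 9
f'(8.2925) = 66*8.2925 - 9 = 538.305
x_1 = 8.2925 - 0.1*538.305 = -45.538


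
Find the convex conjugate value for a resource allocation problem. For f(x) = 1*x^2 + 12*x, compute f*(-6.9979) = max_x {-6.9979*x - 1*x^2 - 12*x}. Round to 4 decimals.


f*(y) = sup_x {y*x - a*x^2 - b*x} = sup_x {(y-b)*x - a*x^2}
FOC: (y - b) - 2a*x = 0 => x* = (y - b)/(2a)
x* = (-6.9979 - 12)/(2*1) = -9.499
f*(-6.9979) = (y-b)^2/(4a) = (-6.9979 - 12)^2/(4*1)
= 360.9202/4 = 90.2301


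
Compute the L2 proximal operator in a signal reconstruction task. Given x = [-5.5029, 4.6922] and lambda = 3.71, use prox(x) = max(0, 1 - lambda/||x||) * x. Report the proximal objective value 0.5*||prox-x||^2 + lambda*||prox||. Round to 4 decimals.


Step 1: Compute ||x||.
||x|| = 7.2318
Step 2: Compute scaling factor.
scale = max(0, 1 - 3.71/7.2318) = 0.487
Step 3: prox(x) = [-2.6798, 2.285]
||prox(x)|| = 3.5218
Step 4: Proximal objective.
0.5*||prox-x||^2 = 6.8821
lambda*||prox|| = 13.0659
Total = 19.9479


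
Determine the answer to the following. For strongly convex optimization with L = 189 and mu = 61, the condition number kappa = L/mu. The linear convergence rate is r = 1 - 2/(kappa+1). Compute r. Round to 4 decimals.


Step 1: Compute the condition number.
kappa = L/mu = 189/61 = 3.0984
Step 2: Compute the convergence rate.
r = 1 - 2/(kappa + 1) = 1 - 2*mu/(L + mu) = (L - mu)/(L + mu) = 128/250 = 0.512


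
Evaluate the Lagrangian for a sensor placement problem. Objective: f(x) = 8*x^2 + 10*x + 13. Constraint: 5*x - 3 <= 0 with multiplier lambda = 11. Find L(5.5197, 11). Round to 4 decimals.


Step 1: Evaluate f(x).
f(5.5197) = 8*5.5197^2 + 10*5.5197 + 13 = 311.9337
Step 2: Evaluate g(x).
g(5.5197) = 5*5.5197 - 3 = 24.5985
Step 3: Compute Lagrangian.
L = 311.9337 + 11*24.5985 = 582.5172


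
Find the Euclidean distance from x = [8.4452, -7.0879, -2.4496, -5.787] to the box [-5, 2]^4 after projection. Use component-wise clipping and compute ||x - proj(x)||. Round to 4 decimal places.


Project each component onto [-5, 2].
clip(8.4452) = 2.0, clip(-7.0879) = -5.0, clip(-2.4496) = -2.4496, clip(-5.787) = -5.0
Projection = [2.0, -5.0, -2.4496, -5.0]
Squared diffs: [41.5406, 4.3593, 0.0, 0.6194]
Distance = sqrt(46.5193) = 6.8205


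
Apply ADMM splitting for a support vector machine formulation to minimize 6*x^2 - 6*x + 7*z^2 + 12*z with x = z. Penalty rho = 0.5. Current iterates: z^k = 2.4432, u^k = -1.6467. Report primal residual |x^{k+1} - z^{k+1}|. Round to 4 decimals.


ADMM iteration with rho = 0.5, z^k = 2.4432, u^k = -1.6467
Step 1: x-update.
Minimize 6*x^2 - 6*x + (0.5/2)*(x - 2.4432 - 1.6467)^2
FOC: (2*6 + 0.5)*x = 6 + 0.5*(2.4432 + 1.6467)
x^{k+1} = 0.6436
Step 2: z-update.
Minimize 7*z^2 + 12*z + (0.5/2)*(0.6436 - z - 1.6467)^2
FOC: (2*7 + 0.5)*z = -12 + 0.5*(0.6436 - 1.6467)
z^{k+1} = -0.8622
Step 3: u-update.
u^{k+1} = -1.6467 + 0.6436 + 0.8622 = -0.1409
Step 4: Primal residual = |0.6436 + 0.8622| = 1.5058


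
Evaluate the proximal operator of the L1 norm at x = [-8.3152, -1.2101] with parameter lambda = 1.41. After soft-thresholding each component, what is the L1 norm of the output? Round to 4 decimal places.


Soft-thresholding with lambda = 1.41:
prox(-8.3152) = sign(-8.3152)*max(|-8.3152| - 1.41, 0) = -6.9052
prox(-1.2101) = sign(-1.2101)*max(|-1.2101| - 1.41, 0) = 0.0
prox(x) = [-6.9052, 0.0]
||prox(x)||_1 = 6.9052 + 0.0 = 6.9052


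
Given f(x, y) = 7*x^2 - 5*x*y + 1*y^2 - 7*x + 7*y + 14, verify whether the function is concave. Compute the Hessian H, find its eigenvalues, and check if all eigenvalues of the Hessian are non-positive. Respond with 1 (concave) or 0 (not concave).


The Hessian of f(x,y) = 7*x^2 - 5*x*y + 1*y^2 - 7*x + 7*y + 14 is:
H = [[14, -5], [-5, 2]]
Trace = 14 + 2 = 16
Determinant = 14*2 - (-5)^2 = 3
Discriminant = (16)^2 - 4*3 = 244.0
Eigenvalues: lambda_1 = 0.1898, lambda_2 = 15.8102
The function is not concave.

0


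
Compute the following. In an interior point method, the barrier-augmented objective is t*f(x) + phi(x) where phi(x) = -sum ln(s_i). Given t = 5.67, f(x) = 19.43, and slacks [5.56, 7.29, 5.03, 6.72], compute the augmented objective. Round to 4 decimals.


Step 1: Compute log-barrier.
ln values: [1.7156, 1.9865, 1.6154, 1.9051]
phi = -(1.7156 + 1.9865 + 1.6154 + 1.9051) = -7.2226
Step 2: Compute augmented objective.
t*f(x) = 5.67*19.43 = 110.1681
Total = 110.1681 - 7.2226 = 102.9455


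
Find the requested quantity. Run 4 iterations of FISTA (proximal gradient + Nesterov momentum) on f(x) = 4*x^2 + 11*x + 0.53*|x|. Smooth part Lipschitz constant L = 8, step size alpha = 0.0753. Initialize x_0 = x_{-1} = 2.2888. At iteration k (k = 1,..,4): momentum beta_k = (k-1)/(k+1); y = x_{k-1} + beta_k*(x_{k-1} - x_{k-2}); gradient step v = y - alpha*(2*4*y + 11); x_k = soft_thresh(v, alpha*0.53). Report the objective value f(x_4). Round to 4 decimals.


FISTA on f(x) = 4*x^2 + 11*x + 0.53*|x|
L = 8, alpha = 0.0753
Iteration 1: beta = 0.0, y = 2.2888 + 0.0*(2.2888 - 2.2888) = 2.2888
  grad(y) = 29.3104, v = y - alpha*grad = 0.0817
  prox(v) = soft_thresh(0.0817, 0.0399) = 0.0418
Iteration 2: beta = 0.3333, y = 0.0418 + 0.3333*(0.0418 - 2.2888) = -0.7072
  grad(y) = 5.3426, v = y - alpha*grad = -1.1095
  prox(v) = soft_thresh(-1.1095, 0.0399) = -1.0696
Iteration 3: beta = 0.5, y = -1.0696 + 0.5*(-1.0696 - 0.0418) = -1.6253
  grad(y) = -2.002, v = y - alpha*grad = -1.4745
  prox(v) = soft_thresh(-1.4745, 0.0399) = -1.4346
Iteration 4: beta = 0.6, y = -1.4346 + 0.6*(-1.4346 + 1.0696) = -1.6536
  grad(y) = -2.2289, v = y - alpha*grad = -1.4858
  prox(v) = soft_thresh(-1.4858, 0.0399) = -1.4459
f(x_4) = 4*(-1.4459)^2 + 11*(-1.4459) + 0.53*|-1.4459| = -6.7761


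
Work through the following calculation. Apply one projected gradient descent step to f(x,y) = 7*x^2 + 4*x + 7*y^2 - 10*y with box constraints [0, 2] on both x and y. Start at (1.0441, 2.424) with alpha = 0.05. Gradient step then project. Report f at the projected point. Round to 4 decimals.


Step 1: Compute gradient at (1.0441, 2.424).
grad_x = 2*7*1.0441 + 4 = 18.6174
grad_y = 2*7*2.424 - 10 = 23.936
Step 2: Gradient step.
x_raw = 1.0441 - 0.05*18.6174 = 0.1132
y_raw = 2.424 - 0.05*23.936 = 1.2272
Step 3: Project onto [0, 2].
x_proj = clip(0.1132) = 0.1132
y_proj = clip(1.2272) = 1.2272
Step 4: Evaluate f.
f(0.1132, 1.2272) = -1.1872


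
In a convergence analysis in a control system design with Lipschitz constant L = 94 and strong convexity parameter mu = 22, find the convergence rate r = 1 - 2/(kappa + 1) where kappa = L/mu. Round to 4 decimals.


Step 1: Compute the condition number.
kappa = L/mu = 94/22 = 4.2727
Step 2: Compute the convergence rate.
r = 1 - 2/(kappa + 1) = 1 - 2*mu/(L + mu) = (L - mu)/(L + mu) = 72/116 = 0.6207


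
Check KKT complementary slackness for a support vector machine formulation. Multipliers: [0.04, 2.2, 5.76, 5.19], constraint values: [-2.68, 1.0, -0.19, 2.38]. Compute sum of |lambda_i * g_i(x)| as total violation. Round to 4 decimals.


KKT complementary slackness check:
lambda_1 * g_1 = 0.04 * -2.68 = -0.1072
lambda_2 * g_2 = 2.2 * 1.0 = 2.2
lambda_3 * g_3 = 5.76 * -0.19 = -1.0944
lambda_4 * g_4 = 5.19 * 2.38 = 12.3522
Total violation = 0.1072 + 2.2 + 1.0944 + 12.3522 = 15.7538


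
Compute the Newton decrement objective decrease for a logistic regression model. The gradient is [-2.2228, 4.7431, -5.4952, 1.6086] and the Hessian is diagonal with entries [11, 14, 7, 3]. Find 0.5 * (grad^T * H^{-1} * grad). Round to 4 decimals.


Step 1: H is diagonal, so H^(-1) * g = [-0.2021, 0.3388, -0.785, 0.5362].
Step 2: g^T H^(-1) g = sum_i g_i^2 / H_ii
  = (-2.2228)^2/11 + (4.7431)^2/14 + (-5.4952)^2/7 + (1.6086)^2/3
  = 0.4492 + 1.6069 + 4.3139 + 0.8625 = 7.2325
Step 3: Objective decrease = 0.5 * g^T H^(-1) g = 3.6163


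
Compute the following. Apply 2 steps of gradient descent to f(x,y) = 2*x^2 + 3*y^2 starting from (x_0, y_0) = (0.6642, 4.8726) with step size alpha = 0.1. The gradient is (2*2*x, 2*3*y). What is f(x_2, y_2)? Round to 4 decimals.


Gradient descent on f(x,y) = 2*x^2 + 3*y^2.
Starting point: (0.6642, 4.8726), alpha = 0.1
Step 1: grad_x = 2*2*0.6642 = 2.6568, grad_y = 2*3*4.8726 = 29.2356
  x_1 = 0.6642 - 0.1*2.6568 = 0.3985
  y_1 = 4.8726 - 0.1*29.2356 = 1.949
Step 2: grad_x = 2*2*0.3985 = 1.5941, grad_y = 2*3*1.949 = 11.6942
  x_2 = 0.3985 - 0.1*1.5941 = 0.2391
  y_2 = 1.949 - 0.1*11.6942 = 0.7796
f(0.2391, 0.7796) = 2*0.2391^2 + 3*0.7796^2 = 1.9378


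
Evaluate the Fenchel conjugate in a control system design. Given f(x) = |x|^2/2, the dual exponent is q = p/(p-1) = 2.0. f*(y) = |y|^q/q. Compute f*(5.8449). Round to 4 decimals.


The conjugate exponent q satisfies 1/p + 1/q = 1.
p = 2, so q = 2/(2 - 1) = 2.0
|y|^q = 5.8449^2.0 = 34.1629
f*(5.8449) = 34.1629 / 2.0 = 17.0814


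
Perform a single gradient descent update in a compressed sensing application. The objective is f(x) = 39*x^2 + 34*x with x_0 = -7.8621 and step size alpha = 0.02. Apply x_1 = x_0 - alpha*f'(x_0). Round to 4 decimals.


We compute the gradient at x_0 and apply the update.
f'(x) = 78*x + 34
f'(-7.8621) = 78*-7.8621 + 34 = -579.2438
x_1 = -7.8621 - 0.02*-579.2438 = 3.7228


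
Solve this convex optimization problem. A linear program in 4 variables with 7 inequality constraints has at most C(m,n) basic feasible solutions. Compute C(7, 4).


Each vertex corresponds to some choice of n active constraints out of m, so the number of vertices is at most C(m, n) = m! / (n!(m-n)!).
m = 7, n = 4
Numerator: 7 * 6 * 5 * 4
Denominator: 4! = 24
C(7, 4) = 35


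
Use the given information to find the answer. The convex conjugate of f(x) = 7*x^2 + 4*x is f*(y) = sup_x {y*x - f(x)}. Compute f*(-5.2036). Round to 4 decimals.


f*(y) = sup_x {y*x - a*x^2 - b*x} = sup_x {(y-b)*x - a*x^2}
FOC: (y - b) - 2a*x = 0 => x* = (y - b)/(2a)
x* = (-5.2036 - 4)/(2*7) = -0.6574
f*(-5.2036) = (y-b)^2/(4a) = (-5.2036 - 4)^2/(4*7)
= 84.7063/28 = 3.0252


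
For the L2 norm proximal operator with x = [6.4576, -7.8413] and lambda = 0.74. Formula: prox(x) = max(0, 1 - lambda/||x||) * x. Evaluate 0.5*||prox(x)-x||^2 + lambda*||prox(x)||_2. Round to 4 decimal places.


Step 1: Compute ||x||.
||x|| = 10.1581
Step 2: Compute scaling factor.
scale = max(0, 1 - 0.74/10.1581) = 0.9272
Step 3: prox(x) = [5.9872, -7.2701]
||prox(x)|| = 9.4181
Step 4: Proximal objective.
0.5*||prox-x||^2 = 0.2738
lambda*||prox|| = 6.9694
Total = 7.2432


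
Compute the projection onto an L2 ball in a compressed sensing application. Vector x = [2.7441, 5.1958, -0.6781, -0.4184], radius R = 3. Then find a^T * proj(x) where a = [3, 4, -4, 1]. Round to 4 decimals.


Step 1: Compute ||x|| (intermediates to 6 decimals).
||x|| = sqrt(2.7441^2 + 5.1958^2 + (-0.6781)^2 + (-0.4184)^2) = 5.929697
Step 2: Project.
Since ||x|| > R, scale = R/||x|| = 3/5.929697 = 0.505928, proj(x) = scale * x
proj(x) = [1.388317, 2.628701, -0.34307, -0.21168]
Step 3: Dot product.
a^T * proj(x) = 3*1.388317 + 4*2.628701 - 4*(-0.34307) + 1*(-0.21168) = 15.8404


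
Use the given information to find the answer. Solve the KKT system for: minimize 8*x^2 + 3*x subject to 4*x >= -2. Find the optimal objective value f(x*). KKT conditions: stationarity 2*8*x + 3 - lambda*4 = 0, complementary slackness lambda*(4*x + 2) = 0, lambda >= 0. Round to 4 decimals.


Step 1: Try lambda = 0 (constraint inactive).
Stationarity: 2*8*x + 3 = 0
x* = -3/(2*8) = -0.1875
Check constraint: 4*-0.1875 = -0.75 >= -2 -- satisfied.
Step 2: Compute optimal value.
f(x*) = 8*(-0.1875)^2 + 3*(-0.1875) = -0.2813


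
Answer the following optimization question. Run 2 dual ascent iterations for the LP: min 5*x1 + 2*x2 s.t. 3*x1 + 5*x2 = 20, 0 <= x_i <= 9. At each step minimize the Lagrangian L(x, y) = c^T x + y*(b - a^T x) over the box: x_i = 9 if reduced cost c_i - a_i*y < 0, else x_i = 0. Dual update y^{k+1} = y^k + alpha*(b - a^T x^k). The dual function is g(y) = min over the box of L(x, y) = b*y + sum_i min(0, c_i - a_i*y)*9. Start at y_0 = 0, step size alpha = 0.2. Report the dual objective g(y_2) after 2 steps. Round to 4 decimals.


Dual ascent for LP: min 5*x1 + 2*x2, 3*x1 + 5*x2 = 20, 0 <= x_i <= 9
Step 1: y^k = 0.0, reduced costs: (5.0, 2.0)
  x^k = (0.0, 0.0), subgradient = b - a^T x = 20.0
  y^{k+1} = 0.0 + 0.2*20.0 = 4.0
Step 2: y^k = 4.0, reduced costs: (-7.0, -18.0)
  x^k = (9.0, 9.0), subgradient = b - a^T x = -52.0
  y^{k+1} = 4.0 + 0.2*-52.0 = -6.4
Dual objective at y_2 = -6.4: reduced costs (24.2, 34.0), box minimizer x = (0.0, 0.0)
g(y_2) = b*y + (c1 - a1*y)*x1 + (c2 - a2*y)*x2 = 20*(-6.4) + 24.2*0.0 + 34.0*0.0 = -128.0 + 0.0 + 0.0 = -128.0


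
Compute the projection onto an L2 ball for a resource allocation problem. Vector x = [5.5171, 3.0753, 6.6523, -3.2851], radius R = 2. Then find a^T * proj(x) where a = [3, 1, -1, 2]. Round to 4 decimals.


Step 1: Compute ||x|| (intermediates to 6 decimals).
||x|| = sqrt(5.5171^2 + 3.0753^2 + 6.6523^2 + (-3.2851)^2) = 9.743759
Step 2: Project.
Since ||x|| > R, scale = R/||x|| = 2/9.743759 = 0.20526, proj(x) = scale * x
proj(x) = [1.13244, 0.631236, 1.365451, -0.6743]
Step 3: Dot product.
a^T * proj(x) = 3*1.13244 + 1*0.631236 - 1*1.365451 + 2*(-0.6743) = 1.3145


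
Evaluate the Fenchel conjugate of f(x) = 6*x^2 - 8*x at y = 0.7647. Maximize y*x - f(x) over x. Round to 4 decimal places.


f*(y) = sup_x {y*x - a*x^2 - b*x} = sup_x {(y-b)*x - a*x^2}
FOC: (y - b) - 2a*x = 0 => x* = (y - b)/(2a)
x* = (0.7647 + 8)/(2*6) = 0.7304
f*(0.7647) = (y-b)^2/(4a) = (0.7647 + 8)^2/(4*6)
= 76.82/24 = 3.2008


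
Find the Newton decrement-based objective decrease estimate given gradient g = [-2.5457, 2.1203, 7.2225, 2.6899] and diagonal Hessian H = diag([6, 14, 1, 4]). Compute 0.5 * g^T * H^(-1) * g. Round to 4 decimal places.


Step 1: H is diagonal, so H^(-1) * g = [-0.4243, 0.1515, 7.2225, 0.6725].
Step 2: g^T H^(-1) g = sum_i g_i^2 / H_ii
  = (-2.5457)^2/6 + (2.1203)^2/14 + (7.2225)^2/1 + (2.6899)^2/4
  = 1.0801 + 0.3211 + 52.1645 + 1.8089 = 55.3746
Step 3: Objective decrease = 0.5 * g^T H^(-1) g = 27.6873


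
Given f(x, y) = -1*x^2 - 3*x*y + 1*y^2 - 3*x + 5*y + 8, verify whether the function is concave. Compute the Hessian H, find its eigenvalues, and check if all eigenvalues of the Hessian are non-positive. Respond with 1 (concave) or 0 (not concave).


The Hessian of f(x,y) = -1*x^2 - 3*x*y + 1*y^2 - 3*x + 5*y + 8 is:
H = [[-2, -3], [-3, 2]]
Trace = -2 + 2 = 0
Determinant = -2*2 - (-3)^2 = -13
Discriminant = (0)^2 - 4*-13 = 52.0
Eigenvalues: lambda_1 = -3.6056, lambda_2 = 3.6056
The function is not concave.

0


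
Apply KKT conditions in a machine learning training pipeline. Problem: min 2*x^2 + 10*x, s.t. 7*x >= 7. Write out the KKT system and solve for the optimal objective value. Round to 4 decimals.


Step 1: Try lambda = 0 (constraint inactive).
x_unc = -10/(2*2) = -2.5
Check: 7*-2.5 = -17.5 < 7 -- violated!
Step 2: Constraint must be active: 7*x = 7
x* = 7/7 = 1.0
lambda = (2*2*1.0 + 10)/7 = 2.0
Step 3: Compute optimal value.
f(x*) = 2*1.0^2 + 10*1.0 = 12.0


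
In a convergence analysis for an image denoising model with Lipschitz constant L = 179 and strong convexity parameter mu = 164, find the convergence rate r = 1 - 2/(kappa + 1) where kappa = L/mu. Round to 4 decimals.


Step 1: Compute the condition number.
kappa = L/mu = 179/164 = 1.0915
Step 2: Compute the convergence rate.
r = 1 - 2/(kappa + 1) = 1 - 2*mu/(L + mu) = (L - mu)/(L + mu) = 15/343 = 0.0437


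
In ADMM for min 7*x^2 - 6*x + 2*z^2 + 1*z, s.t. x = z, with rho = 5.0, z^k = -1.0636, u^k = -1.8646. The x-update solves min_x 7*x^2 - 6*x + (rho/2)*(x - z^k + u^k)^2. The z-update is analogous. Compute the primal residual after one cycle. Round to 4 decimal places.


ADMM iteration with rho = 5.0, z^k = -1.0636, u^k = -1.8646
Step 1: x-update.
Minimize 7*x^2 - 6*x + (5.0/2)*(x + 1.0636 - 1.8646)^2
FOC: (2*7 + 5.0)*x = 6 + 5.0*(-1.0636 + 1.8646)
x^{k+1} = 0.5266
Step 2: z-update.
Minimize 2*z^2 + 1*z + (5.0/2)*(0.5266 - z - 1.8646)^2
FOC: (2*2 + 5.0)*z = -1 + 5.0*(0.5266 - 1.8646)
z^{k+1} = -0.8545
Step 3: u-update.
u^{k+1} = -1.8646 + 0.5266 + 0.8545 = -0.4836
Step 4: Primal residual = |0.5266 + 0.8545| = 1.381


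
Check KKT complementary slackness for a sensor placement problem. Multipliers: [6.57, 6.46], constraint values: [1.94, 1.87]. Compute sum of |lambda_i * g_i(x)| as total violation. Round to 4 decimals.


KKT complementary slackness check:
lambda_1 * g_1 = 6.57 * 1.94 = 12.7458
lambda_2 * g_2 = 6.46 * 1.87 = 12.0802
Total violation = 12.7458 + 12.0802 = 24.826


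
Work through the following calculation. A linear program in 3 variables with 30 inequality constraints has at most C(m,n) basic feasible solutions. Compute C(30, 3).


Each vertex corresponds to some choice of n active constraints out of m, so the number of vertices is at most C(m, n) = m! / (n!(m-n)!).
m = 30, n = 3
Numerator: 30 * 29 * 28
Denominator: 3! = 6
C(30, 3) = 4060


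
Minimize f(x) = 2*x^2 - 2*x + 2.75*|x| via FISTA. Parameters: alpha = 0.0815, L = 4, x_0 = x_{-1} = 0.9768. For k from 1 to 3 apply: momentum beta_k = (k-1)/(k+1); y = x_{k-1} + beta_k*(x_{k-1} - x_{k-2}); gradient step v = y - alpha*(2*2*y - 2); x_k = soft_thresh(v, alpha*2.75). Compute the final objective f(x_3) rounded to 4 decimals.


FISTA on f(x) = 2*x^2 - 2*x + 2.75*|x|
L = 4, alpha = 0.0815
Iteration 1: beta = 0.0, y = 0.9768 + 0.0*(0.9768 - 0.9768) = 0.9768
  grad(y) = 1.9072, v = y - alpha*grad = 0.8214
  prox(v) = soft_thresh(0.8214, 0.2241) = 0.5972
Iteration 2: beta = 0.3333, y = 0.5972 + 0.3333*(0.5972 - 0.9768) = 0.4707
  grad(y) = -0.1171, v = y - alpha*grad = 0.4803
  prox(v) = soft_thresh(0.4803, 0.2241) = 0.2561
Iteration 3: beta = 0.5, y = 0.2561 + 0.5*(0.2561 - 0.5972) = 0.0856
  grad(y) = -1.6576, v = y - alpha*grad = 0.2207
  prox(v) = soft_thresh(0.2207, 0.2241) = 0.0
f(x_3) = 2*0.0^2 - 2*0.0 + 2.75*|0.0| = 0.0


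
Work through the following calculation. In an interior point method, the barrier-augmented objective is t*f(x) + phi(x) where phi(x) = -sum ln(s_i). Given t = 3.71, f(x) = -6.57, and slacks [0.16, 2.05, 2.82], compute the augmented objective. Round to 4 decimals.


Step 1: Compute log-barrier.
ln values: [-1.8326, 0.7178, 1.0367]
phi = -(-1.8326 + 0.7178 + 1.0367) = 0.078
Step 2: Compute augmented objective.
t*f(x) = 3.71*-6.57 = -24.3747
Total = -24.3747 + 0.078 = -24.2967


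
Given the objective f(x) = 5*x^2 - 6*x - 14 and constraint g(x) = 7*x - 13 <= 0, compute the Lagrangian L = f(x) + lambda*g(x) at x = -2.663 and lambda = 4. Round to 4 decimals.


Step 1: Evaluate f(x).
f(-2.663) = 5*(-2.663)^2 - 6*(-2.663) - 14 = 37.4358
Step 2: Evaluate g(x).
g(-2.663) = 7*-2.663 - 13 = -31.641
Step 3: Compute Lagrangian.
L = 37.4358 + 4*-31.641 = -89.1282


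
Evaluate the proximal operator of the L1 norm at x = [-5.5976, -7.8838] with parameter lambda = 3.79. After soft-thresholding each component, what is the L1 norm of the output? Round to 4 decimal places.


Soft-thresholding with lambda = 3.79:
prox(-5.5976) = sign(-5.5976)*max(|-5.5976| - 3.79, 0) = -1.8076
prox(-7.8838) = sign(-7.8838)*max(|-7.8838| - 3.79, 0) = -4.0938
prox(x) = [-1.8076, -4.0938]
||prox(x)||_1 = 1.8076 + 4.0938 = 5.9014


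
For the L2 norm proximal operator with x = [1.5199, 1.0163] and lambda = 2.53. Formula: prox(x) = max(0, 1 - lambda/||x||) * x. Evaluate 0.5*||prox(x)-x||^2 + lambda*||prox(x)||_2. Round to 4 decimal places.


Step 1: Compute ||x||.
||x|| = 1.8284
Step 2: Compute scaling factor.
scale = max(0, 1 - 2.53/1.8284) = 0.0
Step 3: prox(x) = [0.0, 0.0]
||prox(x)|| = 0.0
Step 4: Proximal objective.
0.5*||prox-x||^2 = 1.6715
lambda*||prox|| = 0.0
Total = 1.6715


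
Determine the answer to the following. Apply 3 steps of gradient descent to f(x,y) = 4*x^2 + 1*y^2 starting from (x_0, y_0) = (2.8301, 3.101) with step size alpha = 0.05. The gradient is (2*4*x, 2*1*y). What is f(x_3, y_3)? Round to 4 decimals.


Gradient descent on f(x,y) = 4*x^2 + 1*y^2.
Starting point: (2.8301, 3.101), alpha = 0.05
Step 1: grad_x = 2*4*2.8301 = 22.6408, grad_y = 2*1*3.101 = 6.202
  x_1 = 2.8301 - 0.05*22.6408 = 1.6981
  y_1 = 3.101 - 0.05*6.202 = 2.7909
Step 2: grad_x = 2*4*1.6981 = 13.5845, grad_y = 2*1*2.7909 = 5.5818
  x_2 = 1.6981 - 0.05*13.5845 = 1.0188
  y_2 = 2.7909 - 0.05*5.5818 = 2.5118
Step 3: grad_x = 2*4*1.0188 = 8.1507, grad_y = 2*1*2.5118 = 5.0236
  x_3 = 1.0188 - 0.05*8.1507 = 0.6113
  y_3 = 2.5118 - 0.05*5.0236 = 2.2606
f(0.6113, 2.2606) = 4*0.6113^2 + 1*2.2606^2 = 6.6052


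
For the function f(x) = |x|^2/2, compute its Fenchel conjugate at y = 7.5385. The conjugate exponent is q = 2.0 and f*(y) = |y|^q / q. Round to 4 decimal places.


The conjugate exponent q satisfies 1/p + 1/q = 1.
p = 2, so q = 2/(2 - 1) = 2.0
|y|^q = 7.5385^2.0 = 56.829
f*(7.5385) = 56.829 / 2.0 = 28.4145


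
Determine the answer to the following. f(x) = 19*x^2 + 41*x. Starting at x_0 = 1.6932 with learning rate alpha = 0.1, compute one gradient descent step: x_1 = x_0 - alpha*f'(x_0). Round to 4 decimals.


We compute the gradient at x_0 and apply the update.
f'(x) = 38*x + 41
f'(1.6932) = 38*1.6932 + 41 = 105.3416
x_1 = 1.6932 - 0.1*105.3416 = -8.841


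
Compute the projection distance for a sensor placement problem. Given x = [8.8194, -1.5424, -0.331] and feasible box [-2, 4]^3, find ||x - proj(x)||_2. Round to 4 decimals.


Project each component onto [-2, 4].
clip(8.8194) = 4.0, clip(-1.5424) = -1.5424, clip(-0.331) = -0.331
Projection = [4.0, -1.5424, -0.331]
Squared diffs: [23.2266, 0.0, 0.0]
Distance = sqrt(23.2266) = 4.8194


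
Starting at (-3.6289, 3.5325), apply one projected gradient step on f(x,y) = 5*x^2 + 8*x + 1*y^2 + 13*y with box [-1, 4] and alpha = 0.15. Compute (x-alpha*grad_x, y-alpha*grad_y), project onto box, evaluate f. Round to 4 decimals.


Step 1: Compute gradient at (-3.6289, 3.5325).
grad_x = 2*5*-3.6289 + 8 = -28.289
grad_y = 2*1*3.5325 + 13 = 20.065
Step 2: Gradient step.
x_raw = -3.6289 - 0.15*-28.289 = 0.6145
y_raw = 3.5325 - 0.15*20.065 = 0.5228
Step 3: Project onto [-1, 4].
x_proj = clip(0.6145) = 0.6145
y_proj = clip(0.5228) = 0.5228
Step 4: Evaluate f.
f(0.6145, 0.5228) = 13.8724


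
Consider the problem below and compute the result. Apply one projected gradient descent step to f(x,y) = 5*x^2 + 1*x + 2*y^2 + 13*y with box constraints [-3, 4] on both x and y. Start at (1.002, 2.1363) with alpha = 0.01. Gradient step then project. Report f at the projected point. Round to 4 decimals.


Step 1: Compute gradient at (1.002, 2.1363).
grad_x = 2*5*1.002 + 1 = 11.02
grad_y = 2*2*2.1363 + 13 = 21.5452
Step 2: Gradient step.
x_raw = 1.002 - 0.01*11.02 = 0.8918
y_raw = 2.1363 - 0.01*21.5452 = 1.9208
Step 3: Project onto [-3, 4].
x_proj = clip(0.8918) = 0.8918
y_proj = clip(1.9208) = 1.9208
Step 4: Evaluate f.
f(0.8918, 1.9208) = 37.2187


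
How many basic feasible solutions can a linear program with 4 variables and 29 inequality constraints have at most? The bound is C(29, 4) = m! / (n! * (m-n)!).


Each vertex corresponds to some choice of n active constraints out of m, so the number of vertices is at most C(m, n) = m! / (n!(m-n)!).
m = 29, n = 4
Numerator: 29 * 28 * 27 * 26
Denominator: 4! = 24
C(29, 4) = 23751


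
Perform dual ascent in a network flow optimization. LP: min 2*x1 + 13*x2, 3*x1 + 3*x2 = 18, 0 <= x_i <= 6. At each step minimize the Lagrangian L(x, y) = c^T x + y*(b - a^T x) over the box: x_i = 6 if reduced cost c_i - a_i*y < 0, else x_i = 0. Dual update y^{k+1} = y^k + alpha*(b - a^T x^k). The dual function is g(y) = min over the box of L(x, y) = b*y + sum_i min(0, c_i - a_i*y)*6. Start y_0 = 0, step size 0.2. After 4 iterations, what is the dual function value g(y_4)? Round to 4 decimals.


Dual ascent for LP: min 2*x1 + 13*x2, 3*x1 + 3*x2 = 18, 0 <= x_i <= 6
Step 1: y^k = 0.0, reduced costs: (2.0, 13.0)
  x^k = (0.0, 0.0), subgradient = b - a^T x = 18.0
  y^{k+1} = 0.0 + 0.2*18.0 = 3.6
Step 2: y^k = 3.6, reduced costs: (-8.8, 2.2)
  x^k = (6.0, 0.0), subgradient = b - a^T x = 0.0
  y^{k+1} = 3.6 + 0.2*0.0 = 3.6
Step 3: y^k = 3.6, reduced costs: (-8.8, 2.2)
  x^k = (6.0, 0.0), subgradient = b - a^T x = 0.0
  y^{k+1} = 3.6 + 0.2*0.0 = 3.6
Step 4: y^k = 3.6, reduced costs: (-8.8, 2.2)
  x^k = (6.0, 0.0), subgradient = b - a^T x = 0.0
  y^{k+1} = 3.6 + 0.2*0.0 = 3.6
Dual objective at y_4 = 3.6: reduced costs (-8.8, 2.2), box minimizer x = (6.0, 0.0)
g(y_4) = b*y + (c1 - a1*y)*x1 + (c2 - a2*y)*x2 = 18*3.6 + (-8.8)*6.0 + 2.2*0.0 = 64.8 - 52.8 + 0.0 = 12.0


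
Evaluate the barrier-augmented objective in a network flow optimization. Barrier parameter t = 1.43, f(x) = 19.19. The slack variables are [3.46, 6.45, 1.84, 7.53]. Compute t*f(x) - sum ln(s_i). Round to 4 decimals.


Step 1: Compute log-barrier.
ln values: [1.2413, 1.8641, 0.6098, 2.0189]
phi = -(1.2413 + 1.8641 + 0.6098 + 2.0189) = -5.734
Step 2: Compute augmented objective.
t*f(x) = 1.43*19.19 = 27.4417
Total = 27.4417 - 5.734 = 21.7077


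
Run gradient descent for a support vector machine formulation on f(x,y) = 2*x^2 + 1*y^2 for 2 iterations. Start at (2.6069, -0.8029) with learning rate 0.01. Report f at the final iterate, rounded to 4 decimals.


Gradient descent on f(x,y) = 2*x^2 + 1*y^2.
Starting point: (2.6069, -0.8029), alpha = 0.01
Step 1: grad_x = 2*2*2.6069 = 10.4276, grad_y = 2*1*-0.8029 = -1.6058
  x_1 = 2.6069 - 0.01*10.4276 = 2.5026
  y_1 = -0.8029 - 0.01*-1.6058 = -0.7868
Step 2: grad_x = 2*2*2.5026 = 10.0105, grad_y = 2*1*-0.7868 = -1.5737
  x_2 = 2.5026 - 0.01*10.0105 = 2.4025
  y_2 = -0.7868 - 0.01*-1.5737 = -0.7711
f(2.4025, -0.7711) = 2*2.4025^2 + 1*(-0.7711)^2 = 12.1388


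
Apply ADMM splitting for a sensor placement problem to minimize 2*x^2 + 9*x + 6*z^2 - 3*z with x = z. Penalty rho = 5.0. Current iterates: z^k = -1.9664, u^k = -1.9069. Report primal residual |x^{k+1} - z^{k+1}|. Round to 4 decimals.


ADMM iteration with rho = 5.0, z^k = -1.9664, u^k = -1.9069
Step 1: x-update.
Minimize 2*x^2 + 9*x + (5.0/2)*(x + 1.9664 - 1.9069)^2
FOC: (2*2 + 5.0)*x = -9 + 5.0*(-1.9664 + 1.9069)
x^{k+1} = -1.0331
Step 2: z-update.
Minimize 6*z^2 - 3*z + (5.0/2)*(-1.0331 - z - 1.9069)^2
FOC: (2*6 + 5.0)*z = 3 + 5.0*(-1.0331 - 1.9069)
z^{k+1} = -0.6882
Step 3: u-update.
u^{k+1} = -1.9069 - 1.0331 + 0.6882 = -2.2517
Step 4: Primal residual = |-1.0331 + 0.6882| = 0.3448


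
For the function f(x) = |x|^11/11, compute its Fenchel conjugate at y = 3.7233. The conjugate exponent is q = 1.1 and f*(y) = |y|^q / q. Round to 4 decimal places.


The conjugate exponent q satisfies 1/p + 1/q = 1.
p = 11, so q = 11/(11 - 1) = 1.1
|y|^q = 3.7233^1.1 = 4.2464
f*(3.7233) = 4.2464 / 1.1 = 3.8604


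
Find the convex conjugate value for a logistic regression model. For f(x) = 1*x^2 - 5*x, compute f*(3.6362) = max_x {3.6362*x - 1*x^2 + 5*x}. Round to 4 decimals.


f*(y) = sup_x {y*x - a*x^2 - b*x} = sup_x {(y-b)*x - a*x^2}
FOC: (y - b) - 2a*x = 0 => x* = (y - b)/(2a)
x* = (3.6362 + 5)/(2*1) = 4.3181
f*(3.6362) = (y-b)^2/(4a) = (3.6362 + 5)^2/(4*1)
= 74.584/4 = 18.646
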